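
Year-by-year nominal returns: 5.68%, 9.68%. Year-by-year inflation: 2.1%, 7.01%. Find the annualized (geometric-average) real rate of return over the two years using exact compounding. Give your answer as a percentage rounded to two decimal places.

3.00%

Nominal growth factor = 1.0568 × 1.0968 = 1.15909824
Price-level growth factor = 1.0210 × 1.0701 = 1.09257210
Real growth factor = 1.15909824 / 1.09257210 = 1.06088947
Annualized real rate = 1.06088947^(1/2) − 1 = 2.9995% → 3.00%.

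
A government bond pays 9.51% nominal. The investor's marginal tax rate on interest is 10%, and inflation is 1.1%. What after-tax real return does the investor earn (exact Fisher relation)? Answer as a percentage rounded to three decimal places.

7.378%

After-tax nominal return = 9.51% × (1 − 0.1) = 8.5590%.
1 + r = 1.08559 / 1.01100 = 1.073778
After-tax real rate = 1.073778 − 1 → 7.378%.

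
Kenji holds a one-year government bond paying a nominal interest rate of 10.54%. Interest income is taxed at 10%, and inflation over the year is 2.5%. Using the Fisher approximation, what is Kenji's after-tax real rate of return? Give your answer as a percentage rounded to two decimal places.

After-tax nominal return = 10.54% × (1 − 0.1) = 9.4860%.
r ≈ 9.4860% − 2.5% → 6.99%.

6.99%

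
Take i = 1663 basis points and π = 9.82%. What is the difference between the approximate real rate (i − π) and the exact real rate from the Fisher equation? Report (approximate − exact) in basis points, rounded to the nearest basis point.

61 basis points

Approximate: r ≈ 16.630% − 9.820% = 6.8100%
Exact: (1 + 0.1663)/(1 + 0.0982) − 1 = 6.2011%
Error = 6.8100% − 6.2011% = 0.6089% → 61 basis points.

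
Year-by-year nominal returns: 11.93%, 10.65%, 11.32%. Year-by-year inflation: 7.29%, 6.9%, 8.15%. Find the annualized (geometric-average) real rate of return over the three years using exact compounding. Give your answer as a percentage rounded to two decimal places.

Nominal growth factor = 1.1193 × 1.1065 × 1.1132 = 1.37870427
Price-level growth factor = 1.0729 × 1.0690 × 1.0815 = 1.24040490
Real growth factor = 1.37870427 / 1.24040490 = 1.11149534
Annualized real rate = 1.11149534^(1/3) − 1 = 3.5864% → 3.59%.

3.59%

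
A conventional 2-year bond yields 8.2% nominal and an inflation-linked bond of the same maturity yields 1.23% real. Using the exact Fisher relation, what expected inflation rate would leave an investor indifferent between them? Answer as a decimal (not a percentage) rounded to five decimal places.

0.06885

(1 + π) = (1 + i)/(1 + r) = 1.08200 / 1.01230 = 1.068853
Break-even inflation = 1.068853 − 1 → 0.06885.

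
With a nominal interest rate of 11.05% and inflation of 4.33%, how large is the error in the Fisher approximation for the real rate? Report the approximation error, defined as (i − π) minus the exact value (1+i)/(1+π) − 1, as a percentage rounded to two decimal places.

0.28%

Approximate: r ≈ 11.050% − 4.330% = 6.7200%
Exact: (1 + 0.1105)/(1 + 0.0433) − 1 = 6.4411%
Error = 6.7200% − 6.4411% = 0.2789% → 0.28%.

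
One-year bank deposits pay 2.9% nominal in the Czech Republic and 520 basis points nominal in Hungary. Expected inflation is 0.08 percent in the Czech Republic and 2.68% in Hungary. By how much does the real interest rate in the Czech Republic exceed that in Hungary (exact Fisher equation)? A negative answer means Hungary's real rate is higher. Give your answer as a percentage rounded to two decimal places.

0.36%

The Czech Republic: (1 + 0.0290)/(1 + 0.0008) − 1 = 2.8177%
Hungary: (1 + 0.0520)/(1 + 0.0268) − 1 = 2.4542%
Differential = 2.8177% − 2.4542% = 0.3635% → 0.36%.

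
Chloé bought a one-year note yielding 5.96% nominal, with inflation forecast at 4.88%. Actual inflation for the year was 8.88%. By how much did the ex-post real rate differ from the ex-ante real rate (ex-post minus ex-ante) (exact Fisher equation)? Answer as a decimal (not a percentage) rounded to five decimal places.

-0.03712

Ex-ante: (1 + 0.0596)/(1 + 0.0488) − 1 = 1.0297%
Ex-post: (1 + 0.0596)/(1 + 0.0888) − 1 = -2.6819%
Difference (ex-post − ex-ante) = -3.7116% → -0.03712.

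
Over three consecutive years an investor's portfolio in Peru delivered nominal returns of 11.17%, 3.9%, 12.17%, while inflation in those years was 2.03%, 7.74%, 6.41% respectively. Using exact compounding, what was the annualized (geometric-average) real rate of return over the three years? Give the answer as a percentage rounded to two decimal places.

3.47%

Compound the nominal returns: 1.1117 × 1.0390 × 1.1217 = 1.29562665.
Compound inflation: 1.0203 × 1.0774 × 1.0641 = 1.16973451.
Deflate: 1.29562665 / 1.16973451 = 1.10762455.
Annualized real rate = 1.10762455^(1/3) − 1 = 3.4660% → 3.47%.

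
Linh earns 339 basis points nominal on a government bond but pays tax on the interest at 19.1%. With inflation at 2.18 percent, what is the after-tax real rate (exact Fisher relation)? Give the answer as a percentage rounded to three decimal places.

0.551%

After-tax nominal return = 3.39% × (1 − 0.191) = 2.74251%.
1 + r = 1.0274251 / 1.02180 = 1.0055051
After-tax real rate = 1.0055051 − 1 → 0.551%.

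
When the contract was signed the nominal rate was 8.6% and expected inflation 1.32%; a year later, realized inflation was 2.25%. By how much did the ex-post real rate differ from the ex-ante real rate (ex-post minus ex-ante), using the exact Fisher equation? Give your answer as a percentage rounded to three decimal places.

Ex-ante: (1 + 0.0860)/(1 + 0.0132) − 1 = 7.1852%
Ex-post: (1 + 0.0860)/(1 + 0.0225) − 1 = 6.2103%
Difference (ex-post − ex-ante) = -0.9749% → -0.975%.

-0.975%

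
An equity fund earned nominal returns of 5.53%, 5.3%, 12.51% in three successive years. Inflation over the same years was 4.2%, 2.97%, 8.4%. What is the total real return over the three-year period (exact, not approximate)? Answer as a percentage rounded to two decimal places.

Compound the nominal returns: 1.0553 × 1.0530 × 1.1251 = 1.250246.
Compound inflation: 1.0420 × 1.0297 × 1.0840 = 1.163075.
Deflate: 1.250246 / 1.163075 = 1.074949.
Total real return = 1.074949 − 1 → 7.49%.

7.49%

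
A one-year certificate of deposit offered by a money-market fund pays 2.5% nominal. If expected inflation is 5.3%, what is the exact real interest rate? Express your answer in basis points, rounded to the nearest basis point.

-266 basis points

1 + r = 1.02500 / 1.05300 = 0.973409
r = 0.973409 − 1 = -2.6591%, i.e. -266 basis points.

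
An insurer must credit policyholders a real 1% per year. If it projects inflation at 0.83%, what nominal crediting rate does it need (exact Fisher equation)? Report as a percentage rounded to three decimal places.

(1 + i) = (1 + r)(1 + π) = 1.01000 × 1.00830 = 1.018383
i = 1.018383 − 1, so the required nominal rate is 1.838%.

1.838%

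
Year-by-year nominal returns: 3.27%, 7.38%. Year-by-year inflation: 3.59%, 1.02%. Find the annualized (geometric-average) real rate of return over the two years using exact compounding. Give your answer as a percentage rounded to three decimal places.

2.940%

Nominal growth factor = 1.0327 × 1.0738 = 1.108913260
Price-level growth factor = 1.0359 × 1.0102 = 1.046466180
Real growth factor = 1.108913260 / 1.046466180 = 1.059674246
Annualized real rate = 1.059674246^(1/2) − 1 = 2.94048% → 2.940%.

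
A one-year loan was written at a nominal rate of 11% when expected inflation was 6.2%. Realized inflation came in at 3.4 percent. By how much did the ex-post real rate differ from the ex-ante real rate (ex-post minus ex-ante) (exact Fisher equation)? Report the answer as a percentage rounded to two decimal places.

Ex-ante: (1 + 0.1100)/(1 + 0.0620) − 1 = 4.5198%
Ex-post: (1 + 0.1100)/(1 + 0.0340) − 1 = 7.3501%
Difference (ex-post − ex-ante) = 2.8303% → 2.83%.

2.83%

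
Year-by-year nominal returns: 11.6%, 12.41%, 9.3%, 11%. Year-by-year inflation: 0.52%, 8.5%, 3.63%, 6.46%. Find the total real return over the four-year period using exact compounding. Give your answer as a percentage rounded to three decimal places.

Compound the nominal returns: 1.1160 × 1.1241 × 1.0930 × 1.1100 = 1.521992.
Compound inflation: 1.0052 × 1.0850 × 1.0363 × 1.0646 = 1.203245.
Deflate: 1.521992 / 1.203245 = 1.264906.
Total real return = 1.264906 − 1 → 26.491%.

26.491%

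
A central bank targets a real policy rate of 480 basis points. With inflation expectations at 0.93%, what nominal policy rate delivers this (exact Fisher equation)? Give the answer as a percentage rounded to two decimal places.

(1 + i) = (1 + r)(1 + π) = 1.04800 × 1.00930 = 1.0577464
i = 1.0577464 − 1, so the required nominal rate is 5.77%.

5.77%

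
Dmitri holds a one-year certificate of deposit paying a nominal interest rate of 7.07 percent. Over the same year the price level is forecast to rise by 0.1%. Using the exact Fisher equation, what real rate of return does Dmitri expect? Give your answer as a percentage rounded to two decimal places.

By the Fisher equation, 1 + r = (1 + i)/(1 + π).
1 + r = 1.07070 / 1.00100 = 1.069630
r = 1.069630 − 1 = 6.9630%, i.e. 6.96%.

6.96%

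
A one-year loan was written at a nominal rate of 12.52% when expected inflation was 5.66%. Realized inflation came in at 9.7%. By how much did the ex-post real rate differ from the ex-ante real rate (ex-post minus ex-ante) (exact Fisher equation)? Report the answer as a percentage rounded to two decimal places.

-3.92%

Ex-ante: (1 + 0.1252)/(1 + 0.0566) − 1 = 6.4925%
Ex-post: (1 + 0.1252)/(1 + 0.0970) − 1 = 2.5706%
Difference (ex-post − ex-ante) = -3.9219% → -3.92%.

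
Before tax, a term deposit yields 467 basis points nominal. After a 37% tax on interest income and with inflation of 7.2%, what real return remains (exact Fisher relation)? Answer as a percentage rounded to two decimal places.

After-tax nominal return = 4.67% × (1 − 0.37) = 2.9421%.
1 + r = 1.029421 / 1.07200 = 0.960281
After-tax real rate = 0.960281 − 1 → -3.97%.

-3.97%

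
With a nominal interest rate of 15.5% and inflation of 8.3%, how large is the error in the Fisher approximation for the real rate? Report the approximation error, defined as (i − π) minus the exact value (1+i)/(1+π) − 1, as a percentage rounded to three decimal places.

Approximate: r ≈ 15.500% − 8.300% = 7.2000%
Exact: (1 + 0.1550)/(1 + 0.0830) − 1 = 6.6482%
Error = 7.2000% − 6.6482% = 0.5518% → 0.552%.

0.552%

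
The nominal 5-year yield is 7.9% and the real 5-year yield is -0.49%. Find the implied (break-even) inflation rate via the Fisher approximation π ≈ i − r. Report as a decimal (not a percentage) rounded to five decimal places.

0.08390

π ≈ i − r = 7.9% − (-0.49%) → 0.08390.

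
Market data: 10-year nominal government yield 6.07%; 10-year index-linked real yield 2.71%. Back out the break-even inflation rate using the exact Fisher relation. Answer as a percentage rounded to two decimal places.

3.27%

(1 + π) = (1 + i)/(1 + r) = 1.06070 / 1.02710 = 1.032713
Break-even inflation = 1.032713 − 1 → 3.27%.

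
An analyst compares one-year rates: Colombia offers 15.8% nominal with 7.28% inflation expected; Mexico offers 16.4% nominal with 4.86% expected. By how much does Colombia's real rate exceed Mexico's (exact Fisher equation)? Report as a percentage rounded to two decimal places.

Colombia: (1 + 0.1580)/(1 + 0.0728) − 1 = 7.9418%
Mexico: (1 + 0.1640)/(1 + 0.0486) − 1 = 11.0051%
Differential = 7.9418% − 11.0051% = -3.0633% → -3.06%.

-3.06%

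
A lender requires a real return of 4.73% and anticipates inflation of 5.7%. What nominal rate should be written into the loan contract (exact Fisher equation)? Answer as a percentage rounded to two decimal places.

(1 + i) = (1 + r)(1 + π) = 1.04730 × 1.05700 = 1.1069961
i = 1.1069961 − 1, so the required nominal rate is 10.70%.

10.70%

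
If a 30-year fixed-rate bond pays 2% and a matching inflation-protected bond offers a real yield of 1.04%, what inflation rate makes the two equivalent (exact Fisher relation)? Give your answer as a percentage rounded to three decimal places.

0.950%

(1 + π) = (1 + i)/(1 + r) = 1.02000 / 1.01040 = 1.009501
Break-even inflation = 1.009501 − 1 → 0.950%.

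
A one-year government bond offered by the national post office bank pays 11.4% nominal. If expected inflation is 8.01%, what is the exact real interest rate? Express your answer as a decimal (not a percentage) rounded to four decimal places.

By the Fisher equation, 1 + r = (1 + i)/(1 + π).
1 + r = 1.11400 / 1.08010 = 1.031386
r = 1.031386 − 1 = 3.1386%, i.e. 0.0314.

0.0314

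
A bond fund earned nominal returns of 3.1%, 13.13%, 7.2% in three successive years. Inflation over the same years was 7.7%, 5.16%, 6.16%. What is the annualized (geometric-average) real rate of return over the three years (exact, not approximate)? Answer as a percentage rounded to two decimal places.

1.31%

Compound the nominal returns: 1.0310 × 1.1313 × 1.0720 = 1.25034896.
Compound inflation: 1.0770 × 1.0516 × 1.0616 = 1.20233971.
Deflate: 1.25034896 / 1.20233971 = 1.03992986.
Annualized real rate = 1.03992986^(1/3) − 1 = 1.3137% → 1.31%.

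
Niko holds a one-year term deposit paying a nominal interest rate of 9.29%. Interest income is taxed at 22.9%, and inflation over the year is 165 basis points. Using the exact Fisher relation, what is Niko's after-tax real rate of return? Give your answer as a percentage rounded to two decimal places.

5.42%

After-tax nominal return = 9.29% × (1 − 0.229) = 7.16259%.
1 + r = 1.0716259 / 1.01650 = 1.054231
After-tax real rate = 1.054231 − 1 → 5.42%.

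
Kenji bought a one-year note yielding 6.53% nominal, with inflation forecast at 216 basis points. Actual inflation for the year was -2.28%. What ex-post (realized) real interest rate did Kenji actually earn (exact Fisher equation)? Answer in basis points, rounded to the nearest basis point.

Ex-post: (1 + 0.0653)/(1 − 0.0228) − 1 = 9.0156%
So the realized real rate is 902 basis points.

902 basis points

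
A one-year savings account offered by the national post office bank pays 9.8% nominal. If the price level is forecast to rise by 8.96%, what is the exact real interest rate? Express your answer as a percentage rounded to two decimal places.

0.77%

By the Fisher equation, 1 + r = (1 + i)/(1 + π).
1 + r = 1.09800 / 1.08960 = 1.007709
r = 1.007709 − 1 = 0.7709%, i.e. 0.77%.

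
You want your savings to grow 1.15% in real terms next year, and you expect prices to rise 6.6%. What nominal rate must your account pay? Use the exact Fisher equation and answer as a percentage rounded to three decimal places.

(1 + i) = (1 + r)(1 + π) = 1.01150 × 1.06600 = 1.078259
i = 1.078259 − 1, so the required nominal rate is 7.826%.

7.826%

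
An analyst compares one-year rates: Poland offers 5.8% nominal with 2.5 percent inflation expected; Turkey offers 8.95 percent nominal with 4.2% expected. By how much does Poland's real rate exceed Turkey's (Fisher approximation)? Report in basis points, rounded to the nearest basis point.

Poland: 5.8% − 2.5% = 3.300%
Turkey: 8.95% − 4.2% = 4.750%
Differential = -1.450% → -145 basis points.

-145 basis points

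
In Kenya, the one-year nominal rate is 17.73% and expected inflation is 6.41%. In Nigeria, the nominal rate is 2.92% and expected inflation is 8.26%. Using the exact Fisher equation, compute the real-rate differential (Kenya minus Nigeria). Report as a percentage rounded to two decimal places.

Kenya: (1 + 0.1773)/(1 + 0.0641) − 1 = 10.6381%
Nigeria: (1 + 0.0292)/(1 + 0.0826) − 1 = -4.9326%
Differential = 10.6381% − (-4.9326%) = 15.5707% → 15.57%.

15.57%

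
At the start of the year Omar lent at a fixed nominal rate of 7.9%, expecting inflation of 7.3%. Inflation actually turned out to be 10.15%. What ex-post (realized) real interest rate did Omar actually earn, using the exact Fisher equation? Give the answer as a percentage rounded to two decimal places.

Ex-post: (1 + 0.0790)/(1 + 0.1015) − 1 = -2.0427%
So the realized real rate is -2.04%.

-2.04%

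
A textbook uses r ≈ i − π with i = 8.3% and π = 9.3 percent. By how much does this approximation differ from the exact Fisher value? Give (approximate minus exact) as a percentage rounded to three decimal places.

-0.085%

Approximate: r ≈ 8.300% − 9.300% = -1.0000%
Exact: (1 + 0.0830)/(1 + 0.0930) − 1 = -0.9149%
Error = -1.0000% − (-0.9149%) = -0.0851% → -0.085%.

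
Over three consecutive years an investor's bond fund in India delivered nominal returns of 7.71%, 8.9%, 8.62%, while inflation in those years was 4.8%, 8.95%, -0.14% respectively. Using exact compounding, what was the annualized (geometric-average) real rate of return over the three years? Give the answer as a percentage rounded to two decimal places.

Compound the nominal returns: 1.0771 × 1.0890 × 1.0862 = 1.27407122.
Compound inflation: 1.0480 × 1.0895 × 0.9986 = 1.14019749.
Deflate: 1.27407122 / 1.14019749 = 1.11741276.
Annualized real rate = 1.11741276^(1/3) − 1 = 3.7699% → 3.77%.

3.77%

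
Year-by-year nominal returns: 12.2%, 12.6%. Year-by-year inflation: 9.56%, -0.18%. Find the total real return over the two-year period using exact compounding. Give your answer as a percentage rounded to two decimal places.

15.52%

Nominal growth factor = 1.1220 × 1.1260 = 1.263372
Price-level growth factor = 1.0956 × 0.9982 = 1.093628
Real growth factor = 1.263372 / 1.093628 = 1.155212
Total real return = 1.155212 − 1 → 15.52%.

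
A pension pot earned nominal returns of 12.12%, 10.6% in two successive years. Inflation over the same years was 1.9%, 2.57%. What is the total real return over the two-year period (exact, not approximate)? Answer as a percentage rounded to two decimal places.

Compound the nominal returns: 1.1212 × 1.1060 = 1.240047.
Compound inflation: 1.0190 × 1.0257 = 1.045188.
Deflate: 1.240047 / 1.045188 = 1.186434.
Total real return = 1.186434 − 1 → 18.64%.

18.64%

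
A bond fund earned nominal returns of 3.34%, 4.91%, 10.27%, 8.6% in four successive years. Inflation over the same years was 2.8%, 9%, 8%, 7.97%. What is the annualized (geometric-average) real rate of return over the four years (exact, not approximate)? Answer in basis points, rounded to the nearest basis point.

Nominal growth factor = 1.0334 × 1.0491 × 1.1027 × 1.0860 = 1.29829249
Price-level growth factor = 1.0280 × 1.0900 × 1.0800 × 1.0797 = 1.30661148
Real growth factor = 1.29829249 / 1.30661148 = 0.99363316
Annualized real rate = 0.99363316^(1/4) − 1 = -0.1596% → -16 basis points.

-16 basis points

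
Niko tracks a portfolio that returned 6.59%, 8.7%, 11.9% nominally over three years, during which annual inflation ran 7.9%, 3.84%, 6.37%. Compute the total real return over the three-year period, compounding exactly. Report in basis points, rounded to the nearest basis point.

Nominal growth factor = 1.0659 × 1.0870 × 1.1190 = 1.296511
Price-level growth factor = 1.0790 × 1.0384 × 1.0637 = 1.191805
Real growth factor = 1.296511 / 1.191805 = 1.087854
Total real return = 1.087854 − 1 → 879 basis points.

879 basis points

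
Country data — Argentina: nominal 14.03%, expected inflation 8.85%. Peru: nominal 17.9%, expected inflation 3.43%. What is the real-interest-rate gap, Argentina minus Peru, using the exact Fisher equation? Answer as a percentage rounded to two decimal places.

Argentina: (1 + 0.1403)/(1 + 0.0885) − 1 = 4.7588%
Peru: (1 + 0.1790)/(1 + 0.0343) − 1 = 13.9901%
Differential = 4.7588% − 13.9901% = -9.2313% → -9.23%.

-9.23%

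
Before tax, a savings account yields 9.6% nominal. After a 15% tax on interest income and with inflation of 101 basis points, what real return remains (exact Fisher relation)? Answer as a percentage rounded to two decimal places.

7.08%

After-tax nominal return = 9.6% × (1 − 0.15) = 8.1600%.
1 + r = 1.08160 / 1.01010 = 1.070785
After-tax real rate = 1.070785 − 1 → 7.08%.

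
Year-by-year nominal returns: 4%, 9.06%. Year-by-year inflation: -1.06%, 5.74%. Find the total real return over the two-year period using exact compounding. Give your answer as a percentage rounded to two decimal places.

8.41%

Compound the nominal returns: 1.0400 × 1.0906 = 1.134224.
Compound inflation: 0.9894 × 1.0574 = 1.046192.
Deflate: 1.134224 / 1.046192 = 1.084146.
Total real return = 1.084146 − 1 → 8.41%.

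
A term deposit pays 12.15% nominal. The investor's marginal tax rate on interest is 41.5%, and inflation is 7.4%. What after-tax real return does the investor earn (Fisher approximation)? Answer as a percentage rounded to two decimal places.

After-tax nominal return = 12.15% × (1 − 0.415) = 7.10775%.
r ≈ 7.10775% − 7.4% → -0.29%.

-0.29%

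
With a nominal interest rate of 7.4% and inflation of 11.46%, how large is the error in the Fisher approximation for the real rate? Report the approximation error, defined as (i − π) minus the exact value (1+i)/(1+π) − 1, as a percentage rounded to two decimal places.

Approximate: r ≈ 7.400% − 11.460% = -4.0600%
Exact: (1 + 0.0740)/(1 + 0.1146) − 1 = -3.6426%
Error = -4.0600% − (-3.6426%) = -0.4174% → -0.42%.

-0.42%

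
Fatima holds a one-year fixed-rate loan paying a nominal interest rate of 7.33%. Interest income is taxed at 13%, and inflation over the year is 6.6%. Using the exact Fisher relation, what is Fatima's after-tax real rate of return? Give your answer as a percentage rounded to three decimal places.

After-tax nominal return = 7.33% × (1 − 0.13) = 6.3771%.
1 + r = 1.063771 / 1.06600 = 0.997909
After-tax real rate = 0.997909 − 1 → -0.209%.

-0.209%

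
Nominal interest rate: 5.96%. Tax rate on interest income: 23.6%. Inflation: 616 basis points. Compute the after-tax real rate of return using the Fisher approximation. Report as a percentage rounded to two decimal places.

-1.61%

After-tax nominal return = 5.96% × (1 − 0.236) = 4.55344%.
r ≈ 4.55344% − 6.16% → -1.61%.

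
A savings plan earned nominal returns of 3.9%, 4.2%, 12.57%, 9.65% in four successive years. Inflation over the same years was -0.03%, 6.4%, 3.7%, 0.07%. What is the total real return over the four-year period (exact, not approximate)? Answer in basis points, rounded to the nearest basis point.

Nominal growth factor = 1.0390 × 1.0420 × 1.1257 × 1.0965 = 1.336333
Price-level growth factor = 0.9997 × 1.0640 × 1.0370 × 1.0007 = 1.103809
Real growth factor = 1.336333 / 1.103809 = 1.210656
Total real return = 1.210656 − 1 → 2107 basis points.

2107 basis points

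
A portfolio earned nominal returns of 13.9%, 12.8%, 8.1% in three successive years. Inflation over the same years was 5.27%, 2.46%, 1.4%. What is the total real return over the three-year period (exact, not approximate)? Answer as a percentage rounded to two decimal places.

26.99%

Compound the nominal returns: 1.1390 × 1.1280 × 1.0810 = 1.388860.
Compound inflation: 1.0527 × 1.0246 × 1.0140 = 1.093697.
Deflate: 1.388860 / 1.093697 = 1.269877.
Total real return = 1.269877 − 1 → 26.99%.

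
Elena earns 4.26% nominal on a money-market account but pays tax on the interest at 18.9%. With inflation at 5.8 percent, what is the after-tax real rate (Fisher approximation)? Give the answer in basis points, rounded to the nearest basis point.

After-tax nominal return = 4.26% × (1 − 0.189) = 3.45486%.
r ≈ 3.45486% − 5.8% → -235 basis points.

-235 basis points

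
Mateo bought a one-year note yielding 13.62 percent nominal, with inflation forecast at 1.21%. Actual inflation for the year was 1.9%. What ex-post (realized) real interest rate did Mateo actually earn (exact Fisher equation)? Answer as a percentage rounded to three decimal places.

Ex-post: (1 + 0.1362)/(1 + 0.0190) − 1 = 11.50147%
So the realized real rate is 11.501%.

11.501%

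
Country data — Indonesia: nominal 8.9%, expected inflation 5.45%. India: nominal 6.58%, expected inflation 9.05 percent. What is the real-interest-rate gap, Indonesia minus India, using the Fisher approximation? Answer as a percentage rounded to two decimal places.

5.92%

Indonesia: 8.9% − 5.45% = 3.450%
India: 6.58% − 9.05% = -2.470%
Differential = 5.920% → 5.92%.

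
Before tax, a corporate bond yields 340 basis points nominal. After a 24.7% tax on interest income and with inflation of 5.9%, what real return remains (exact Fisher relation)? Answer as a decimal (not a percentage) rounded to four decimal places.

After-tax nominal return = 3.4% × (1 − 0.247) = 2.5602%.
1 + r = 1.025602 / 1.05900 = 0.968463
After-tax real rate = 0.968463 − 1 → -0.0315.

-0.0315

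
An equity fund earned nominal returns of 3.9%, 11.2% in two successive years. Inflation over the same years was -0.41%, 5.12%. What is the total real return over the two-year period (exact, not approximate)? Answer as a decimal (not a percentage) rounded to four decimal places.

0.1036

Nominal growth factor = 1.0390 × 1.1120 = 1.155368
Price-level growth factor = 0.9959 × 1.0512 = 1.046890
Real growth factor = 1.155368 / 1.046890 = 1.103619
Total real return = 1.103619 − 1 → 0.1036.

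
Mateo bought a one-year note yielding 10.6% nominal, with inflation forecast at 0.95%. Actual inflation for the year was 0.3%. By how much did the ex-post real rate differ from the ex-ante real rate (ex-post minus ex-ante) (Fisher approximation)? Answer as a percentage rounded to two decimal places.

0.65%

Ex-ante: 10.6% − 0.95% = 9.650%
Ex-post: 10.6% − 0.3% = 10.300%
Difference (ex-post − ex-ante) = 0.6500% → 0.65%.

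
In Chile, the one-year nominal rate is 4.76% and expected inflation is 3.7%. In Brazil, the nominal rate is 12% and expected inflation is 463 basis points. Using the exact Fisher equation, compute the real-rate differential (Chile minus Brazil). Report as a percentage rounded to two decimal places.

Chile: (1 + 0.0476)/(1 + 0.0370) − 1 = 1.0222%
Brazil: (1 + 0.1200)/(1 + 0.0463) − 1 = 7.0439%
Differential = 1.0222% − 7.0439% = -6.0217% → -6.02%.

-6.02%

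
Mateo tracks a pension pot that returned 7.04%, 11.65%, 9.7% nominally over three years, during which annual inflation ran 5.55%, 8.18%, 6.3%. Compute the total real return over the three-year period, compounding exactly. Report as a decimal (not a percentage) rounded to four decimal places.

0.0801

Compound the nominal returns: 1.0704 × 1.1165 × 1.0970 = 1.311026.
Compound inflation: 1.0555 × 1.0818 × 1.0630 = 1.213776.
Deflate: 1.311026 / 1.213776 = 1.080122.
Total real return = 1.080122 − 1 → 0.0801.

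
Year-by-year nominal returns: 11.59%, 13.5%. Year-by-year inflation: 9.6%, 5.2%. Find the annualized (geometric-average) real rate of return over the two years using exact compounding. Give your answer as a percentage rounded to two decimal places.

4.81%

Nominal growth factor = 1.1159 × 1.1350 = 1.26654650
Price-level growth factor = 1.0960 × 1.0520 = 1.15299200
Real growth factor = 1.26654650 / 1.15299200 = 1.09848681
Annualized real rate = 1.09848681^(1/2) − 1 = 4.8087% → 4.81%.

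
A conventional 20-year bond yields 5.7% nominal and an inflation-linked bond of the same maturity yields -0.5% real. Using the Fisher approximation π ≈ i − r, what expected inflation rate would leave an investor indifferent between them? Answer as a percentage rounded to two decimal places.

6.20%

π ≈ i − r = 5.7% − (-0.5%) → 6.20%.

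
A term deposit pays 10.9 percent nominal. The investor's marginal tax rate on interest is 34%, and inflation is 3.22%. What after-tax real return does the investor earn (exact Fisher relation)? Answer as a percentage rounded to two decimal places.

After-tax nominal return = 10.9% × (1 − 0.34) = 7.1940%.
1 + r = 1.07194 / 1.03220 = 1.038500
After-tax real rate = 1.038500 − 1 → 3.85%.

3.85%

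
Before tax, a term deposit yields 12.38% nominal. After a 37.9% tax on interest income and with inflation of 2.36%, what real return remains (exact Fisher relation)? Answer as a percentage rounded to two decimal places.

5.21%

After-tax nominal return = 12.38% × (1 − 0.379) = 7.68798%.
1 + r = 1.0768798 / 1.02360 = 1.052051
After-tax real rate = 1.052051 − 1 → 5.21%.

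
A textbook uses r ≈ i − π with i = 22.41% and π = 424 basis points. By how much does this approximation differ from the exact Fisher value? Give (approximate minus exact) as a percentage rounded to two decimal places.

Approximate: r ≈ 22.410% − 4.240% = 18.1700%
Exact: (1 + 0.2241)/(1 + 0.0424) − 1 = 17.4309%
Error = 18.1700% − 17.4309% = 0.7391% → 0.74%.

0.74%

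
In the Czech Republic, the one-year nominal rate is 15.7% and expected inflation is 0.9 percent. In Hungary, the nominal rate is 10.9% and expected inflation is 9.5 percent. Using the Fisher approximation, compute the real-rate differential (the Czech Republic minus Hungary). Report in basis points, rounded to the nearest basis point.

1340 basis points

The Czech Republic: 15.7% − 0.9% = 14.800%
Hungary: 10.9% − 9.5% = 1.400%
Differential = 13.400% → 1340 basis points.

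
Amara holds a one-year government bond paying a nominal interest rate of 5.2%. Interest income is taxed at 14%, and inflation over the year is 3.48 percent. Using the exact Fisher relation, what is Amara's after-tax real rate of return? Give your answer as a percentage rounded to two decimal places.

After-tax nominal return = 5.2% × (1 − 0.14) = 4.4720%.
1 + r = 1.04472 / 1.03480 = 1.009586
After-tax real rate = 1.009586 − 1 → 0.96%.

0.96%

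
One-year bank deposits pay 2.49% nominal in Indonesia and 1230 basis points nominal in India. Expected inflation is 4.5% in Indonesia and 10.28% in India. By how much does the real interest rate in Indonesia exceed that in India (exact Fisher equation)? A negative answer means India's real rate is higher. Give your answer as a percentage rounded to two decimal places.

Indonesia: (1 + 0.0249)/(1 + 0.0450) − 1 = -1.9234%
India: (1 + 0.1230)/(1 + 0.1028) − 1 = 1.8317%
Differential = -1.9234% − 1.8317% = -3.7551% → -3.76%.

-3.76%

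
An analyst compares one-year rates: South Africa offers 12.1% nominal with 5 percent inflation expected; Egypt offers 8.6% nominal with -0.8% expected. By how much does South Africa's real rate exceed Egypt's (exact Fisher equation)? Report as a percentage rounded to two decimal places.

-2.71%

South Africa: (1 + 0.1210)/(1 + 0.0500) − 1 = 6.7619%
Egypt: (1 + 0.0860)/(1 − 0.0080) − 1 = 9.4758%
Differential = 6.7619% − 9.4758% = -2.7139% → -2.71%.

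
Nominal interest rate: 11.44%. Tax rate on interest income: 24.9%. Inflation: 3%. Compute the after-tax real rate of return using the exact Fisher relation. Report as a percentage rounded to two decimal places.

5.43%

After-tax nominal return = 11.44% × (1 − 0.249) = 8.59144%.
1 + r = 1.0859144 / 1.03000 = 1.054286
After-tax real rate = 1.054286 − 1 → 5.43%.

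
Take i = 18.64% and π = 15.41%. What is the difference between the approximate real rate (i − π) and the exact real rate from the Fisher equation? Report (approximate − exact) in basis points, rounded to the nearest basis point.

43 basis points

Approximate: r ≈ 18.640% − 15.410% = 3.2300%
Exact: (1 + 0.1864)/(1 + 0.1541) − 1 = 2.7987%
Error = 3.2300% − 2.7987% = 0.4313% → 43 basis points.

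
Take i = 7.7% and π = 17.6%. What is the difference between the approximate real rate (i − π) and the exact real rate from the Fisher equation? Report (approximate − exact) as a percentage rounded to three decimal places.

Approximate: r ≈ 7.700% − 17.600% = -9.9000%
Exact: (1 + 0.0770)/(1 + 0.1760) − 1 = -8.4184%
Error = -9.9000% − (-8.4184%) = -1.4816% → -1.482%.

-1.482%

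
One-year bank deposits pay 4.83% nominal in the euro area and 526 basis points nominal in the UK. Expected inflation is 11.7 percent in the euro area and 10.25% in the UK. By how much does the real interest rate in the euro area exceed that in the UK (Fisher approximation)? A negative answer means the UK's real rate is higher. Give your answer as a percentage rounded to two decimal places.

-1.88%

The euro area: 4.83% − 11.7% = -6.870%
The UK: 5.26% − 10.25% = -4.990%
Differential = -1.880% → -1.88%.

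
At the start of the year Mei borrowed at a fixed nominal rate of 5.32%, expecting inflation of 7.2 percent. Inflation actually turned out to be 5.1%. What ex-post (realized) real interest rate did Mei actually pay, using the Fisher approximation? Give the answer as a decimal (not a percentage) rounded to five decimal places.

0.00220

Ex-post: 5.32% − 5.1% = 0.220%
So the realized real rate is 0.00220.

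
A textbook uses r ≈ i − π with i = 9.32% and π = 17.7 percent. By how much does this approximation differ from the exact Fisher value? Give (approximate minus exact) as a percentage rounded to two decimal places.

Approximate: r ≈ 9.320% − 17.700% = -8.3800%
Exact: (1 + 0.0932)/(1 + 0.1770) − 1 = -7.1198%
Error = -8.3800% − (-7.1198%) = -1.2602% → -1.26%.

-1.26%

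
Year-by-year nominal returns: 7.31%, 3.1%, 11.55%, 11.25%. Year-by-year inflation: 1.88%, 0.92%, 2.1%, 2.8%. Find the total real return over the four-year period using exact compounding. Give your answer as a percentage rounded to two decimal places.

Compound the nominal returns: 1.0731 × 1.0310 × 1.1155 × 1.1125 = 1.372993.
Compound inflation: 1.0188 × 1.0092 × 1.0210 × 1.0280 = 1.079158.
Deflate: 1.372993 / 1.079158 = 1.272282.
Total real return = 1.272282 − 1 → 27.23%.

27.23%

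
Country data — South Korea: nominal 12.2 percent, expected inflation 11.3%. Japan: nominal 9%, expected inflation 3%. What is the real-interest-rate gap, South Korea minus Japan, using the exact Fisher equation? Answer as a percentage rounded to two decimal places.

-5.02%

South Korea: (1 + 0.1220)/(1 + 0.1130) − 1 = 0.8086%
Japan: (1 + 0.0900)/(1 + 0.0300) − 1 = 5.8252%
Differential = 0.8086% − 5.8252% = -5.0166% → -5.02%.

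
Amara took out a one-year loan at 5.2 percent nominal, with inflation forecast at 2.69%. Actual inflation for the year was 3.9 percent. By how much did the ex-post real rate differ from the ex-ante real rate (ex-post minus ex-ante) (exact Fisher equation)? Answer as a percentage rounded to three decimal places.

Ex-ante: (1 + 0.0520)/(1 + 0.0269) − 1 = 2.4442%
Ex-post: (1 + 0.0520)/(1 + 0.0390) − 1 = 1.2512%
Difference (ex-post − ex-ante) = -1.1930% → -1.193%.

-1.193%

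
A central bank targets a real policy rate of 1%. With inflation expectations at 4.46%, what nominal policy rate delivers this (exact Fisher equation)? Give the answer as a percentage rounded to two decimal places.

5.50%

(1 + i) = (1 + r)(1 + π) = 1.01000 × 1.04460 = 1.055046
i = 1.055046 − 1, so the required nominal rate is 5.50%.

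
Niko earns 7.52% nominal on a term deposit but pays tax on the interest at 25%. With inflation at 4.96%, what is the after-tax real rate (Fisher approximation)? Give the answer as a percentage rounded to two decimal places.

0.68%

After-tax nominal return = 7.52% × (1 − 0.25) = 5.6400%.
r ≈ 5.6400% − 4.96% → 0.68%.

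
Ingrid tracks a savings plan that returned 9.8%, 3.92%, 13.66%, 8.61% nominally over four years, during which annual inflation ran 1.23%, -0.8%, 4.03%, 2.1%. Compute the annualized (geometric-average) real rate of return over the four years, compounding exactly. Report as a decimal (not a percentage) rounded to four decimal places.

Compound the nominal returns: 1.0980 × 1.0392 × 1.1366 × 1.0861 = 1.40857165.
Compound inflation: 1.0123 × 0.9920 × 1.0403 × 1.0210 = 1.06660901.
Deflate: 1.40857165 / 1.06660901 = 1.32060730.
Annualized real rate = 1.32060730^(1/4) − 1 = 7.1997% → 0.0720.

0.0720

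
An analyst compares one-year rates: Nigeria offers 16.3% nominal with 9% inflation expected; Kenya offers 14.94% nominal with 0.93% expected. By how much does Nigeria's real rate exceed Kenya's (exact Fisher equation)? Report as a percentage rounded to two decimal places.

-7.18%

Nigeria: (1 + 0.1630)/(1 + 0.0900) − 1 = 6.6972%
Kenya: (1 + 0.1494)/(1 + 0.0093) − 1 = 13.8809%
Differential = 6.6972% − 13.8809% = -7.1837% → -7.18%.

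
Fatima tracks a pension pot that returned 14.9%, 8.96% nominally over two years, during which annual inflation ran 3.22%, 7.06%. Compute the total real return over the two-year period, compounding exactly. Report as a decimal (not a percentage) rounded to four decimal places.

0.1329

Nominal growth factor = 1.1490 × 1.0896 = 1.251950
Price-level growth factor = 1.0322 × 1.0706 = 1.105073
Real growth factor = 1.251950 / 1.105073 = 1.132912
Total real return = 1.132912 − 1 → 0.1329.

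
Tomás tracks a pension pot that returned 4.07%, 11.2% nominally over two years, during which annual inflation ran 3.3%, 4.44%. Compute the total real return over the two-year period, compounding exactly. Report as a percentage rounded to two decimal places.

Compound the nominal returns: 1.0407 × 1.1120 = 1.157258.
Compound inflation: 1.0330 × 1.0444 = 1.078865.
Deflate: 1.157258 / 1.078865 = 1.072663.
Total real return = 1.072663 − 1 → 7.27%.

7.27%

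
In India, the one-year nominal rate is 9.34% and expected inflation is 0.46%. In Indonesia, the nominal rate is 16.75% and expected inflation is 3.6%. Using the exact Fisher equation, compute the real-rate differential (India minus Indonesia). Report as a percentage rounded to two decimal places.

-3.85%

India: (1 + 0.0934)/(1 + 0.0046) − 1 = 8.8393%
Indonesia: (1 + 0.1675)/(1 + 0.0360) − 1 = 12.6931%
Differential = 8.8393% − 12.6931% = -3.8537% → -3.85%.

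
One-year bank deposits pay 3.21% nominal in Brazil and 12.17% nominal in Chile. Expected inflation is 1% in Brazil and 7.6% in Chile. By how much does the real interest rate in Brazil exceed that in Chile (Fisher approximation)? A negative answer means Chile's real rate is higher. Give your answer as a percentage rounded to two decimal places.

Brazil: 3.21% − 1% = 2.210%
Chile: 12.17% − 7.6% = 4.570%
Differential = -2.360% → -2.36%.

-2.36%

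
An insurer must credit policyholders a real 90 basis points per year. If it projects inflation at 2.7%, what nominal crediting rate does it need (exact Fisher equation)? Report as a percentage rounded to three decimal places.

(1 + i) = (1 + r)(1 + π) = 1.00900 × 1.02700 = 1.036243
i = 1.036243 − 1, so the required nominal rate is 3.624%.

3.624%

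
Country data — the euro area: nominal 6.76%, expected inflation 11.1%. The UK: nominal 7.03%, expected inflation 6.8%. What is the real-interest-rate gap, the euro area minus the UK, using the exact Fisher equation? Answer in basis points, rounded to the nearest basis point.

-412 basis points

The euro area: (1 + 0.0676)/(1 + 0.1110) − 1 = -3.9064%
The UK: (1 + 0.0703)/(1 + 0.0680) − 1 = 0.2154%
Differential = -3.9064% − 0.2154% = -4.1217% → -412 basis points.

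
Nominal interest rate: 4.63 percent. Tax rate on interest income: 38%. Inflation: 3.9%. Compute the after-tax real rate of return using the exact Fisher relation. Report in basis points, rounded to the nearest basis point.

-99 basis points

After-tax nominal return = 4.63% × (1 − 0.38) = 2.8706%.
1 + r = 1.028706 / 1.03900 = 0.990092
After-tax real rate = 0.990092 − 1 → -99 basis points.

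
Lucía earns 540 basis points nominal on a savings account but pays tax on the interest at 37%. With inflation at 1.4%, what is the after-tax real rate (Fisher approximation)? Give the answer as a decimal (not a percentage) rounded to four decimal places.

After-tax nominal return = 5.4% × (1 − 0.37) = 3.4020%.
r ≈ 3.4020% − 1.4% → 0.0200.

0.0200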